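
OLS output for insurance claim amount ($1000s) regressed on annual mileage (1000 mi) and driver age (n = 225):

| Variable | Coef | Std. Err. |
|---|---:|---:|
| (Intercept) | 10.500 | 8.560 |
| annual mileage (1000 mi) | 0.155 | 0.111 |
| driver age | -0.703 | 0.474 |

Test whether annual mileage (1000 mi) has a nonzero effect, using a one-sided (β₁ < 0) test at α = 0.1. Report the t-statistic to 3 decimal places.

t = 1.396

Read off: b = 0.155, SE = 0.111 for annual mileage (1000 mi).
H₀: β₁ = 0 vs H₁: β₁ < 0.
t = 0.155 / 0.111 = 1.396.
df = n − k − 1 = 225 − 2 − 1 = 222.
One-sided p ≈ 0.9180, which is ≥ 0.1, so fail to reject H₀.
The data do not give significant evidence that the true slope on annual mileage (1000 mi) is negative, holding the other predictors fixed.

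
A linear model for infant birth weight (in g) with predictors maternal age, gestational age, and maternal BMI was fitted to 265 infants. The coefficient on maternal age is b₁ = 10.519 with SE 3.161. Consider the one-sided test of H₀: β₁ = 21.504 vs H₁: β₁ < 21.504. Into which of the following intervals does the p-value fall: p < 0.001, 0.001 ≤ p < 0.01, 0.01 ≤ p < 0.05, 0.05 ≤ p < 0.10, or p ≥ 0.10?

t = (10.519 − 21.504) / 3.161 = -3.475.
df = n − k − 1 = 265 − 3 − 1 = 261.
One-sided p = P(T_{261} < t) ≈ 0.0003.
So p < 0.001.

p < 0.001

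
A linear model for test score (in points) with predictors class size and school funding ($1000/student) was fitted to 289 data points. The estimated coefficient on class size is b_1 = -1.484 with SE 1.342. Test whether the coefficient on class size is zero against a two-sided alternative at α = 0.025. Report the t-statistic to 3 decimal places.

H₀: β₁ = 0 vs H₁: β₁ ≠ 0.
t = (b_1 − β₁⁰)/SE = -1.484 / 1.342 = -1.106.
df = n − k − 1 = 289 − 2 − 1 = 286.
Two-sided p ≈ 0.2697, which is ≥ 0.025, so fail to reject H₀.
The data do not give significant evidence of an association between class size and test score, after adjusting for the other predictors.

t = -1.106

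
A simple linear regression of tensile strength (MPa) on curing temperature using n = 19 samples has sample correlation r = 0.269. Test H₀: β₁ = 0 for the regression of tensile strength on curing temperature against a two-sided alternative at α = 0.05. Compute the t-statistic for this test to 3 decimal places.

t = r·√(n − 2)/√(1 − r²) = 0.269·√17/√0.927639 = 1.152.
df = n − 2 = 17.
Two-sided p ≈ 0.2654, which is ≥ 0.05, so fail to reject H₀.
The data do not give significant evidence of a linear association between curing temperature and tensile strength.

t = 1.152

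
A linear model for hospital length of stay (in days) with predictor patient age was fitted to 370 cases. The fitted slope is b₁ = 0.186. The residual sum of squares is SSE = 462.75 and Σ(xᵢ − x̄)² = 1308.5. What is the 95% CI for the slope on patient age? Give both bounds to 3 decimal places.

MSE = SSE/(n − 2) = 462.75/368 = 1.25747.
SE(b₁) = √(MSE/Sₓₓ) = √(1.25747/1308.5) = 0.0310001.
df = n − 2 = 368.
t* = t_{0.025, 368} = 1.966431.
Margin = t* × SE = 1.966431 × 0.0310001 = 0.06096.
CI: 0.186 ± 0.06096 → (0.125, 0.247).
With 95% confidence, each one-unit increase in patient age is associated with a change of between 0.125 and 0.247 days in hospital length of stay.

(0.125, 0.247)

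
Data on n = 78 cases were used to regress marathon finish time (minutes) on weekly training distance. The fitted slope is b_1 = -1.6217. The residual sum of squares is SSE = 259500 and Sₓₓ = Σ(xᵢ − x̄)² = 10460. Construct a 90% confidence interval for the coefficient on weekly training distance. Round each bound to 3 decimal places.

(-2.573, -0.670)

MSE = SSE/(n − 2) = 259500/76 = 3414.47.
SE(b_1) = √(MSE/Sₓₓ) = √(3414.47/10460) = 0.571342.
df = n − 2 = 76.
t* = t_{0.05, 76} = 1.665151.
Margin = t* × SE = 1.665151 × 0.571342 = 0.95137.
CI: -1.6217 ± 0.95137 → (-2.573, -0.670).
With 90% confidence, each one-unit increase in weekly training distance is associated with a change of between -2.573 and -0.670 minutes in marathon finish time.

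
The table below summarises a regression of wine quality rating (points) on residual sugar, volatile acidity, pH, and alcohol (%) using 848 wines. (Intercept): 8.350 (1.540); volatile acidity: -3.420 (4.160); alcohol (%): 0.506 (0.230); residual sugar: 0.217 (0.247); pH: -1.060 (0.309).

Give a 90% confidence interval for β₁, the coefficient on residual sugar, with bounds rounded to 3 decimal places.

(-0.190, 0.624)

Read off: b = 0.217, SE = 0.247 for residual sugar.
df = n − k − 1 = 848 − 4 − 1 = 843.
t* = t_{0.05, 843} = 1.646663.
Margin = t* × SE = 1.646663 × 0.247 = 0.40673.
CI: 0.217 ± 0.40673 → (-0.190, 0.624).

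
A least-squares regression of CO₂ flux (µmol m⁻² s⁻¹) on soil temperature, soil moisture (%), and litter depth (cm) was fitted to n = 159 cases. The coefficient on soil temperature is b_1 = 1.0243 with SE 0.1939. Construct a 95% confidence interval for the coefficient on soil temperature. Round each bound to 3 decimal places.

df = n − k − 1 = 159 − 3 − 1 = 155.
t* = t_{0.025, 155} = 1.975387.
Margin = t* × SE = 1.975387 × 0.1939 = 0.38303.
CI: 1.0243 ± 0.38303 → (0.641, 1.407).
With 95% confidence, each one-unit increase in soil temperature is associated with a change of between 0.641 and 1.407 µmol m⁻² s⁻¹ in CO₂ flux, holding the other predictors fixed.

(0.641, 1.407)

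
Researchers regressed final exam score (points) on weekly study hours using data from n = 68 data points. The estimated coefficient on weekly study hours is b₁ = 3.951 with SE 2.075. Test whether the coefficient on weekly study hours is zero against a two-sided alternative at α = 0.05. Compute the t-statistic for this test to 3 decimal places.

H₀: β₁ = 0 vs H₁: β₁ ≠ 0.
t = (b₁ − β₁⁰)/SE = 3.951 / 2.075 = 1.904.
df = n − 2 = 68 − 2 = 66.
Two-sided p ≈ 0.0613, which is ≥ 0.05, so fail to reject H₀.
The data do not give significant evidence of an association between weekly study hours and final exam score.

t = 1.904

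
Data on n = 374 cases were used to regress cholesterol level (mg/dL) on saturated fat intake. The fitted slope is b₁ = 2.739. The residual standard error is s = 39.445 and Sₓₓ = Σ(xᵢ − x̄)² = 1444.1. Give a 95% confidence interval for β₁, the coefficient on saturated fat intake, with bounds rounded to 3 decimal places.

SE(b₁) = s/√Sₓₓ = 39.445/√1444.1 = 1.03799.
df = n − 2 = 372.
t* = t_{0.025, 372} = 1.966362.
Margin = t* × SE = 1.966362 × 1.03799 = 2.04106.
CI: 2.739 ± 2.04106 → (0.698, 4.780).
With 95% confidence, each one-unit increase in saturated fat intake is associated with a change of between 0.698 and 4.780 mg/dL in cholesterol level.

(0.698, 4.780)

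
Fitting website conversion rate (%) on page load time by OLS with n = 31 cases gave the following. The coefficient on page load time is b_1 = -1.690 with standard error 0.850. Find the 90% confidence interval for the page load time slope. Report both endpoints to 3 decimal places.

(-3.134, -0.246)

df = n − 2 = 31 − 2 = 29.
t* = t_{0.05, 29} = 1.699127.
Margin = t* × SE = 1.699127 × 0.850 = 1.44426.
CI: -1.690 ± 1.44426 → (-3.134, -0.246).
With 90% confidence, each one-unit increase in page load time is associated with a change of between -3.134 and -0.246 % in website conversion rate.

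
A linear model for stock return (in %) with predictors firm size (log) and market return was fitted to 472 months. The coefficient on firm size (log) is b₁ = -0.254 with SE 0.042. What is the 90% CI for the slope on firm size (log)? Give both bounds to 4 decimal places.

(-0.3232, -0.1848)

df = n − k − 1 = 472 − 2 − 1 = 469.
t* = t_{0.05, 469} = 1.648109.
Margin = t* × SE = 1.648109 × 0.042 = 0.069221.
CI: -0.254 ± 0.069221 → (-0.3232, -0.1848).
With 90% confidence, each one-unit increase in firm size (log) is associated with a change of between -0.3232 and -0.1848 % in stock return, holding the other predictors fixed.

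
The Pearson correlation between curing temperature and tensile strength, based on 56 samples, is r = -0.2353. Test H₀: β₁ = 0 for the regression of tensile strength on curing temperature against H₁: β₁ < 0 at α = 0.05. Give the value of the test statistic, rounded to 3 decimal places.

t = -1.779

t = r·√(n − 2)/√(1 − r²) = -0.2353·√54/√0.944634 = -1.779.
df = n − 2 = 54.
One-sided p ≈ 0.0404, which is < 0.05, so reject H₀.
There is evidence of a linear association between curing temperature and tensile strength.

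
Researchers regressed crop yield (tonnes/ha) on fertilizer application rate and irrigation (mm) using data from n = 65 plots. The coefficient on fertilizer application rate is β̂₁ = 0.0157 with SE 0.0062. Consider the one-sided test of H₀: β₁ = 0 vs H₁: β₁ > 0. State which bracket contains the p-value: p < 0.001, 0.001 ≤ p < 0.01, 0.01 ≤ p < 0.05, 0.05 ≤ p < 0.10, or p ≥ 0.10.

0.001 ≤ p < 0.01

t = 0.0157 / 0.0062 = 2.532.
df = n − k − 1 = 65 − 2 − 1 = 62.
One-sided p = P(T_{62} > t) ≈ 0.0069.
So 0.001 ≤ p < 0.01.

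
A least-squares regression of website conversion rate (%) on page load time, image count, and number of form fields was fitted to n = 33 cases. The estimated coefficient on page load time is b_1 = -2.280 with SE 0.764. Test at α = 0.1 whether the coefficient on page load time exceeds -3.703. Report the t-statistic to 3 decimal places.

t = 1.863

H₀: β₁ = -3.703 vs H₁: β₁ > -3.703.
t = (b_1 − β₁⁰)/SE = (-2.280 − (-3.703)) / 0.764 = 1.863.
df = n − k − 1 = 33 − 3 − 1 = 29.
One-sided p ≈ 0.0363, which is < 0.1, so reject H₀.
There is evidence that the true slope on page load time exceeds -3.703 % per unit, holding the other predictors fixed.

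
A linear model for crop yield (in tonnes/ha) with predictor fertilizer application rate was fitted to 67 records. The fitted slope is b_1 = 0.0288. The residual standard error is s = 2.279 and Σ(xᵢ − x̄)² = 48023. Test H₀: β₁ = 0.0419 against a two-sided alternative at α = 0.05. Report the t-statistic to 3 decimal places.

t = -1.260

SE(b_1) = s/√Sₓₓ = 2.279/√48023 = 0.0103997.
t = (0.0288 − 0.0419) / 0.0103997 = -1.260.
df = n − 2 = 65.
Two-sided p ≈ 0.2123, which is ≥ 0.05, so fail to reject H₀.
The data are consistent with a true slope of 0.0419 tonnes/ha per unit of fertilizer application rate.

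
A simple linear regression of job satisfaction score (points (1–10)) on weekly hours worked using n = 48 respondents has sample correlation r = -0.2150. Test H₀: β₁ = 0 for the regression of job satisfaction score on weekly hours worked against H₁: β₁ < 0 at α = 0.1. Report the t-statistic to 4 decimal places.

t = r·√(n − 2)/√(1 − r²) = -0.2150·√46/√0.953775 = -1.4931.
df = n − 2 = 46.
One-sided p ≈ 0.0711, which is < 0.1, so reject H₀.
There is evidence of a linear association between weekly hours worked and job satisfaction score.

t = -1.4931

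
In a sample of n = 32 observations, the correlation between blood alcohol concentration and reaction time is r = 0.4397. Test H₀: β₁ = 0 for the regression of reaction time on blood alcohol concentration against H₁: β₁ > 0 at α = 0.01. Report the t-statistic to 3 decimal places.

t = 2.681

t = r·√(n − 2)/√(1 − r²) = 0.4397·√30/√0.806664 = 2.681.
df = n − 2 = 30.
One-sided p ≈ 0.0059, which is < 0.01, so reject H₀.
There is evidence of a linear association between blood alcohol concentration and reaction time.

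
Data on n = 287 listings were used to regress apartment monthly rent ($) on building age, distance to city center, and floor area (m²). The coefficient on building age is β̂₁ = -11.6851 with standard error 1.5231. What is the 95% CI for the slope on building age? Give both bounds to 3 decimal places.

df = n − k − 1 = 287 − 3 − 1 = 283.
t* = t_{0.025, 283} = 1.968382.
Margin = t* × SE = 1.968382 × 1.5231 = 2.99804.
CI: -11.6851 ± 2.99804 → (-14.683, -8.687).
With 95% confidence, each one-unit increase in building age is associated with a change of between -14.683 and -8.687 $ in apartment monthly rent, holding the other predictors fixed.

(-14.683, -8.687)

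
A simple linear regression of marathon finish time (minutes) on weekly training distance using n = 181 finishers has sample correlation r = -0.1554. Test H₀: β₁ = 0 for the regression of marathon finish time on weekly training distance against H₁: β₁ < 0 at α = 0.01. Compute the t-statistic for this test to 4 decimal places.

t = -2.1047

t = r·√(n − 2)/√(1 − r²) = -0.1554·√179/√0.975851 = -2.1047.
df = n − 2 = 179.
One-sided p ≈ 0.0184, which is ≥ 0.01, so fail to reject H₀.
The data do not give significant evidence of a linear association between weekly training distance and marathon finish time.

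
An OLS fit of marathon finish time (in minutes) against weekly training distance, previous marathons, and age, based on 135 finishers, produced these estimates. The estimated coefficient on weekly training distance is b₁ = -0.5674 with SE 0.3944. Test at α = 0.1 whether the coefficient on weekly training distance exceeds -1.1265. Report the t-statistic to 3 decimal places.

H₀: β₁ = -1.1265 vs H₁: β₁ > -1.1265.
t = (b₁ − β₁⁰)/SE = (-0.5674 − (-1.1265)) / 0.3944 = 1.418.
df = n − k − 1 = 135 − 3 − 1 = 131.
One-sided p ≈ 0.0793, which is < 0.1, so reject H₀.
There is evidence that the true slope on weekly training distance exceeds -1.1265 minutes per unit, holding the other predictors fixed.

t = 1.418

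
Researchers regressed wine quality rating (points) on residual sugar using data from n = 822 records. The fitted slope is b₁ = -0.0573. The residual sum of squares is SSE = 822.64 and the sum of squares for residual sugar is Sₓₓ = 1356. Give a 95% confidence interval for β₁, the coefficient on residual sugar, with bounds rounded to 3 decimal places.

(-0.111, -0.004)

MSE = SSE/(n − 2) = 822.64/820 = 1.00322.
SE(b₁) = √(MSE/Sₓₓ) = √(1.00322/1356) = 0.0272.
df = n − 2 = 820.
t* = t_{0.025, 820} = 1.962861.
Margin = t* × SE = 1.962861 × 0.0272 = 0.05339.
CI: -0.0573 ± 0.05339 → (-0.111, -0.004).
With 95% confidence, each one-unit increase in residual sugar is associated with a change of between -0.111 and -0.004 points in wine quality rating.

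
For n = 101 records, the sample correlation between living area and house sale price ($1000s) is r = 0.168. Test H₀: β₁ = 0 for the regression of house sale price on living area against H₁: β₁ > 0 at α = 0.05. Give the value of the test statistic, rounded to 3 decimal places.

t = 1.696

t = r·√(n − 2)/√(1 − r²) = 0.168·√99/√0.971776 = 1.696.
df = n − 2 = 99.
One-sided p ≈ 0.0465, which is < 0.05, so reject H₀.
There is evidence of a linear association between living area and house sale price.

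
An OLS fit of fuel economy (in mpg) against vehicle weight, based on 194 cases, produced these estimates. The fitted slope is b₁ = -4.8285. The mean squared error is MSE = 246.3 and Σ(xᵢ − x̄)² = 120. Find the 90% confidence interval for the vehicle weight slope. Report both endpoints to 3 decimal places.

(-7.196, -2.461)

SE(b₁) = √(MSE/Sₓₓ) = √(246.3/120) = 1.43265.
df = n − 2 = 192.
t* = t_{0.05, 192} = 1.652829.
Margin = t* × SE = 1.652829 × 1.43265 = 2.36793.
CI: -4.8285 ± 2.36793 → (-7.196, -2.461).
With 90% confidence, each one-unit increase in vehicle weight is associated with a change of between -7.196 and -2.461 mpg in fuel economy.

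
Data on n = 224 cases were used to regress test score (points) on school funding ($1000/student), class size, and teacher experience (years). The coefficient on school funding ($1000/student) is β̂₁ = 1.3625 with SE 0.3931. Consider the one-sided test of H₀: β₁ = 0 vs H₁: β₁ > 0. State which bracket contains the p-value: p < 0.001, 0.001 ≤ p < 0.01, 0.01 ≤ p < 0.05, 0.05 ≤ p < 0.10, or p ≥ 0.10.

t = 1.3625 / 0.3931 = 3.466.
df = n − k − 1 = 224 − 3 − 1 = 220.
One-sided p = P(T_{220} > t) ≈ 0.0003.
So p < 0.001.

p < 0.001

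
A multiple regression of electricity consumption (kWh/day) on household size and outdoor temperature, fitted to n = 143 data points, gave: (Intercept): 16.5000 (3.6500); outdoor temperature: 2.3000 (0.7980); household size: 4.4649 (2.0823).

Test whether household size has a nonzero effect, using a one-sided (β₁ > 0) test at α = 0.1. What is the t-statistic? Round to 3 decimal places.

Read off: b = 4.4649, SE = 2.0823 for household size.
H₀: β₁ = 0 vs H₁: β₁ > 0.
t = 4.4649 / 2.0823 = 2.144.
df = n − k − 1 = 143 − 2 − 1 = 140.
One-sided p ≈ 0.0169, which is < 0.1, so reject H₀.
There is evidence that the true slope on household size is positive, holding the other predictors fixed.

t = 2.144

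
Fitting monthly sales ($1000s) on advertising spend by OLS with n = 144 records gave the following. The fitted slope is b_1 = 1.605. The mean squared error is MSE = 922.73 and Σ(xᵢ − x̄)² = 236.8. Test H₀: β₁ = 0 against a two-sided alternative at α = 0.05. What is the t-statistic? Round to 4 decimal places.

SE(b_1) = √(MSE/Sₓₓ) = √(922.73/236.8) = 1.974.
t = 1.605 / 1.974 = 0.8131.
df = n − 2 = 142.
Two-sided p ≈ 0.4175, which is ≥ 0.05, so fail to reject H₀.
The data do not give significant evidence of an association between advertising spend and monthly sales.

t = 0.8131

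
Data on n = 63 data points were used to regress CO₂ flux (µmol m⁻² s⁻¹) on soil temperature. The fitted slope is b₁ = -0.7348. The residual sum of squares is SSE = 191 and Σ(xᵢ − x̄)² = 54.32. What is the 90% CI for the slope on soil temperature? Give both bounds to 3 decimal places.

MSE = SSE/(n − 2) = 191/61 = 3.13115.
SE(b₁) = √(MSE/Sₓₓ) = √(3.13115/54.32) = 0.240089.
df = n − 2 = 61.
t* = t_{0.05, 61} = 1.670219.
Margin = t* × SE = 1.670219 × 0.240089 = 0.40100.
CI: -0.7348 ± 0.40100 → (-1.136, -0.334).
With 90% confidence, each one-unit increase in soil temperature is associated with a change of between -1.136 and -0.334 µmol m⁻² s⁻¹ in CO₂ flux.

(-1.136, -0.334)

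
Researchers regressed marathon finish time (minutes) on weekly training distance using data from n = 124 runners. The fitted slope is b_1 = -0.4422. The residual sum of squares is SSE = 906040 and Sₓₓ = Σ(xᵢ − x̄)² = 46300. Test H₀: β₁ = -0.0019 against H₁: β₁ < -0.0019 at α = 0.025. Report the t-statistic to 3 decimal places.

MSE = SSE/(n − 2) = 906040/122 = 7426.56.
SE(b_1) = √(MSE/Sₓₓ) = √(7426.56/46300) = 0.400501.
t = (-0.4422 − (-0.0019)) / 0.400501 = -1.099.
df = n − 2 = 122.
One-sided p ≈ 0.1369, which is ≥ 0.025, so fail to reject H₀.
The data do not give significant evidence that the true slope on weekly training distance is below -0.0019 minutes per unit.

t = -1.099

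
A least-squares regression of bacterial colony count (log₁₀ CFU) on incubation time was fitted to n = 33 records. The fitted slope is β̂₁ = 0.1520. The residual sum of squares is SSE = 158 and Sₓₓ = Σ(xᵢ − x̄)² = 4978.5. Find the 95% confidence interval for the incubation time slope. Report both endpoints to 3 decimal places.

(0.087, 0.217)

MSE = SSE/(n − 2) = 158/31 = 5.09677.
SE(β̂₁) = √(MSE/Sₓₓ) = √(5.09677/4978.5) = 0.0319962.
df = n − 2 = 31.
t* = t_{0.025, 31} = 2.039513.
Margin = t* × SE = 2.039513 × 0.0319962 = 0.06526.
CI: 0.1520 ± 0.06526 → (0.087, 0.217).
With 95% confidence, each one-unit increase in incubation time is associated with a change of between 0.087 and 0.217 log₁₀ CFU in bacterial colony count.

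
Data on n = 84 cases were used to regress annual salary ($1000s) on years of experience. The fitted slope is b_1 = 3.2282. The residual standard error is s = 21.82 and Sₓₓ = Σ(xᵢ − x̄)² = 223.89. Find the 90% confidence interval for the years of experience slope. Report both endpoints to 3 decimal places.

(0.802, 5.654)

SE(b_1) = s/√Sₓₓ = 21.82/√223.89 = 1.45827.
df = n − 2 = 82.
t* = t_{0.05, 82} = 1.663649.
Margin = t* × SE = 1.663649 × 1.45827 = 2.42605.
CI: 3.2282 ± 2.42605 → (0.802, 5.654).
With 90% confidence, each one-unit increase in years of experience is associated with a change of between 0.802 and 5.654 $1000s in annual salary.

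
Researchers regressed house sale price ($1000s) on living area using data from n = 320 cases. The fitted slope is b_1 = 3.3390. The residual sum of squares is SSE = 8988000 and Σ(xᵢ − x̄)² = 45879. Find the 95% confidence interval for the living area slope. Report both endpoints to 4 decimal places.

MSE = SSE/(n − 2) = 8988000/318 = 28264.2.
SE(b_1) = √(MSE/Sₓₓ) = √(28264.2/45879) = 0.784894.
df = n − 2 = 318.
t* = t_{0.025, 318} = 1.967452.
Margin = t* × SE = 1.967452 × 0.784894 = 1.544241.
CI: 3.3390 ± 1.544241 → (1.7948, 4.8832).
With 95% confidence, each one-unit increase in living area is associated with a change of between 1.7948 and 4.8832 $1000s in house sale price.

(1.7948, 4.8832)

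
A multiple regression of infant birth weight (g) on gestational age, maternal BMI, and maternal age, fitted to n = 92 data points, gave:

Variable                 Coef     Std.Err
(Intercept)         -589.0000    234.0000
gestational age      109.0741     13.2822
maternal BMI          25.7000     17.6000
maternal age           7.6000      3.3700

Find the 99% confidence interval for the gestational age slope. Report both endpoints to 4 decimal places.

(74.1040, 144.0442)

Read off: b = 109.0741, SE = 13.2822 for gestational age.
df = n − k − 1 = 92 − 3 − 1 = 88.
t* = t_{0.005, 88} = 2.632858.
Margin = t* × SE = 2.632858 × 13.2822 = 34.970147.
CI: 109.0741 ± 34.970147 → (74.1040, 144.0442).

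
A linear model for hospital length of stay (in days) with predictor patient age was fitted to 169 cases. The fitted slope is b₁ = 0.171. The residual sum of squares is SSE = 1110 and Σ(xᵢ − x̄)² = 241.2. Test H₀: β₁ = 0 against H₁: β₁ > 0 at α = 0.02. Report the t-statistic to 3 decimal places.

t = 1.030

MSE = SSE/(n − 2) = 1110/167 = 6.64671.
SE(b₁) = √(MSE/Sₓₓ) = √(6.64671/241.2) = 0.166002.
t = 0.171 / 0.166002 = 1.030.
df = n − 2 = 167.
One-sided p ≈ 0.1522, which is ≥ 0.02, so fail to reject H₀.
The data do not give significant evidence that the true slope on patient age is positive.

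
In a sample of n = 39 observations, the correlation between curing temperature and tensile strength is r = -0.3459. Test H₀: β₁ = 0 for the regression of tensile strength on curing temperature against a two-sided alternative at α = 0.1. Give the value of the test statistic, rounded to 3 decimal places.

t = -2.242

t = r·√(n − 2)/√(1 − r²) = -0.3459·√37/√0.880353 = -2.242.
df = n − 2 = 37.
Two-sided p ≈ 0.0310, which is < 0.1, so reject H₀.
There is evidence of a linear association between curing temperature and tensile strength.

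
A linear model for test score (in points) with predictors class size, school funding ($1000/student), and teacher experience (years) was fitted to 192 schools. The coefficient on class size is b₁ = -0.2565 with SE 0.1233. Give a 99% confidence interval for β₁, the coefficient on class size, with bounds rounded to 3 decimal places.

(-0.577, 0.064)

df = n − k − 1 = 192 − 3 − 1 = 188.
t* = t_{0.005, 188} = 2.602233.
Margin = t* × SE = 2.602233 × 0.1233 = 0.32086.
CI: -0.2565 ± 0.32086 → (-0.577, 0.064).
With 99% confidence, each one-unit increase in class size is associated with a change of between -0.577 and 0.064 points in test score, holding the other predictors fixed.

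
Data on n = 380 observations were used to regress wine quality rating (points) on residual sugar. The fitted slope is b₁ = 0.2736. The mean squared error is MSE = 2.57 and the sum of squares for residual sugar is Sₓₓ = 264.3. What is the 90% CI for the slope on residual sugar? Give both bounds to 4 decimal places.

(0.1110, 0.4362)

SE(b₁) = √(MSE/Sₓₓ) = √(2.57/264.3) = 0.0986093.
df = n − 2 = 378.
t* = t_{0.05, 378} = 1.648895.
Margin = t* × SE = 1.648895 × 0.0986093 = 0.162596.
CI: 0.2736 ± 0.162596 → (0.1110, 0.4362).
With 90% confidence, each one-unit increase in residual sugar is associated with a change of between 0.1110 and 0.4362 points in wine quality rating.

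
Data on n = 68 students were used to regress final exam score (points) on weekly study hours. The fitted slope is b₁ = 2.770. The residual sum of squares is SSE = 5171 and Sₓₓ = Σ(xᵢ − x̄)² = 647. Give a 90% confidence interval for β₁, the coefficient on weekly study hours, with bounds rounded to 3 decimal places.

MSE = SSE/(n − 2) = 5171/66 = 78.3485.
SE(b₁) = √(MSE/Sₓₓ) = √(78.3485/647) = 0.347987.
df = n − 2 = 66.
t* = t_{0.05, 66} = 1.668271.
Margin = t* × SE = 1.668271 × 0.347987 = 0.58054.
CI: 2.770 ± 0.58054 → (2.189, 3.351).
With 90% confidence, each one-unit increase in weekly study hours is associated with a change of between 2.189 and 3.351 points in final exam score.

(2.189, 3.351)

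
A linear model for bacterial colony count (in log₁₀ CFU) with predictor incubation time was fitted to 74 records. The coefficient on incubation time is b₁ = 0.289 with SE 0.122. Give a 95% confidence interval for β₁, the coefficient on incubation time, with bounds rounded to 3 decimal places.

(0.046, 0.532)

df = n − 2 = 74 − 2 = 72.
t* = t_{0.025, 72} = 1.993464.
Margin = t* × SE = 1.993464 × 0.122 = 0.24320.
CI: 0.289 ± 0.24320 → (0.046, 0.532).
With 95% confidence, each one-unit increase in incubation time is associated with a change of between 0.046 and 0.532 log₁₀ CFU in bacterial colony count.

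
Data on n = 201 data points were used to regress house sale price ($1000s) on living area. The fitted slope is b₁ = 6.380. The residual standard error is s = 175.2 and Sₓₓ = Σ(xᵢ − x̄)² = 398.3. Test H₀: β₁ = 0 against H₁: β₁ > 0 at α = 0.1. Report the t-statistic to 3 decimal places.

SE(b₁) = s/√Sₓₓ = 175.2/√398.3 = 8.77867.
t = 6.380 / 8.77867 = 0.727.
df = n − 2 = 199.
One-sided p ≈ 0.2341, which is ≥ 0.1, so fail to reject H₀.
The data do not give significant evidence that the true slope on living area is positive.

t = 0.727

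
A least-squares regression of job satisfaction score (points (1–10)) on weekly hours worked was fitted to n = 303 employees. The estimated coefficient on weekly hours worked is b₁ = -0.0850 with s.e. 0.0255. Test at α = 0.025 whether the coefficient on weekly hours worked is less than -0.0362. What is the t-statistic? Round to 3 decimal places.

t = -1.914

H₀: β₁ = -0.0362 vs H₁: β₁ < -0.0362.
t = (b₁ − β₁⁰)/SE = (-0.0850 − (-0.0362)) / 0.0255 = -1.914.
df = n − 2 = 303 − 2 = 301.
One-sided p ≈ 0.0283, which is ≥ 0.025, so fail to reject H₀.
The data do not give significant evidence that the true slope on weekly hours worked is below -0.0362 points (1–10) per unit.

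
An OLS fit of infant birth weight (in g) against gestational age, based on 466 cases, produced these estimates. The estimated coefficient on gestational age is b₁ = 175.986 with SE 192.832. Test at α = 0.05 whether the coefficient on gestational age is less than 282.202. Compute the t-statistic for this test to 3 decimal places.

t = -0.551

H₀: β₁ = 282.202 vs H₁: β₁ < 282.202.
t = (b₁ − β₁⁰)/SE = (175.986 − 282.202) / 192.832 = -0.551.
df = n − 2 = 466 − 2 = 464.
One-sided p ≈ 0.2910, which is ≥ 0.05, so fail to reject H₀.
The data do not give significant evidence that the true slope on gestational age is below 282.202 g per unit.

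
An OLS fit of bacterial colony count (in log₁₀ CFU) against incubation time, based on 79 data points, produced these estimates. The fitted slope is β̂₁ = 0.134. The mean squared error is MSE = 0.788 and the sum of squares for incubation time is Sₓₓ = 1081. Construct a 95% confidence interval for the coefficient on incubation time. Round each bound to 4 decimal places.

SE(β̂₁) = √(MSE/Sₓₓ) = √(0.788/1081) = 0.0269992.
df = n − 2 = 77.
t* = t_{0.025, 77} = 1.991254.
Margin = t* × SE = 1.991254 × 0.0269992 = 0.053762.
CI: 0.134 ± 0.053762 → (0.0802, 0.1878).
With 95% confidence, each one-unit increase in incubation time is associated with a change of between 0.0802 and 0.1878 log₁₀ CFU in bacterial colony count.

(0.0802, 0.1878)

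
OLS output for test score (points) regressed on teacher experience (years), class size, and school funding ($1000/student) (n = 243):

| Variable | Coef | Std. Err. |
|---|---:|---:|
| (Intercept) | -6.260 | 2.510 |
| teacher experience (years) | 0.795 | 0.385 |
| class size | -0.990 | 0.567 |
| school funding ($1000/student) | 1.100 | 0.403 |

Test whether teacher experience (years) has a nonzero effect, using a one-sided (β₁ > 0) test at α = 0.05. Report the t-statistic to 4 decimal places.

Read off: b = 0.795, SE = 0.385 for teacher experience (years).
H₀: β₁ = 0 vs H₁: β₁ > 0.
t = 0.795 / 0.385 = 2.0649.
df = n − k − 1 = 243 − 3 − 1 = 239.
One-sided p ≈ 0.0200, which is < 0.05, so reject H₀.
There is evidence that the true slope on teacher experience (years) is positive, holding the other predictors fixed.

t = 2.0649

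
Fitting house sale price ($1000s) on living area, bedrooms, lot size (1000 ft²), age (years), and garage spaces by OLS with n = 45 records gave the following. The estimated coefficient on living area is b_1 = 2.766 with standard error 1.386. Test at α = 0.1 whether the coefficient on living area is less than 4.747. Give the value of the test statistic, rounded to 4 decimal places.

H₀: β₁ = 4.747 vs H₁: β₁ < 4.747.
t = (b_1 − β₁⁰)/SE = (2.766 − 4.747) / 1.386 = -1.4293.
df = n − k − 1 = 45 − 5 − 1 = 39.
One-sided p ≈ 0.0804, which is < 0.1, so reject H₀.
There is evidence that the true slope on living area is below 4.747 $1000s per unit, holding the other predictors fixed.

t = -1.4293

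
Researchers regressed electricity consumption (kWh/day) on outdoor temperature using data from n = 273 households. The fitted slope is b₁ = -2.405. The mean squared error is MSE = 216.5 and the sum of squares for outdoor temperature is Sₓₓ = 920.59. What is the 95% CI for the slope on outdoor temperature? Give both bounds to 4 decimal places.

SE(b₁) = √(MSE/Sₓₓ) = √(216.5/920.59) = 0.484949.
df = n − 2 = 271.
t* = t_{0.025, 271} = 1.968756.
Margin = t* × SE = 1.968756 × 0.484949 = 0.954746.
CI: -2.405 ± 0.954746 → (-3.3597, -1.4503).
With 95% confidence, each one-unit increase in outdoor temperature is associated with a change of between -3.3597 and -1.4503 kWh/day in electricity consumption.

(-3.3597, -1.4503)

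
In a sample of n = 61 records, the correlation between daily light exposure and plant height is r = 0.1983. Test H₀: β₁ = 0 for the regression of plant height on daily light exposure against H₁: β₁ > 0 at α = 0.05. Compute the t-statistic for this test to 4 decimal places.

t = r·√(n − 2)/√(1 − r²) = 0.1983·√59/√0.960677 = 1.5540.
df = n − 2 = 59.
One-sided p ≈ 0.0628, which is ≥ 0.05, so fail to reject H₀.
The data do not give significant evidence of a linear association between daily light exposure and plant height.

t = 1.5540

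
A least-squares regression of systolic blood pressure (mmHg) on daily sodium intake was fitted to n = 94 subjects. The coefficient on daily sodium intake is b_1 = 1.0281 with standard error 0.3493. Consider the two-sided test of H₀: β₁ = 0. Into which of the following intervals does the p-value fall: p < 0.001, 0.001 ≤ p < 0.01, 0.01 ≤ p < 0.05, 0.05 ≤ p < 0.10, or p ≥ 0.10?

0.001 ≤ p < 0.01

t = 1.0281 / 0.3493 = 2.943.
df = n − 2 = 94 − 2 = 92.
Two-sided p = 2·P(T_{92} > |t|) ≈ 0.0041.
So 0.001 ≤ p < 0.01.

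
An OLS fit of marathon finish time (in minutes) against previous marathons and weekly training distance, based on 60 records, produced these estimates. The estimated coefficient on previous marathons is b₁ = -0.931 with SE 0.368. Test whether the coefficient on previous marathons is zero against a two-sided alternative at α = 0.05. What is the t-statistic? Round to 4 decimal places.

H₀: β₁ = 0 vs H₁: β₁ ≠ 0.
t = (b₁ − β₁⁰)/SE = -0.931 / 0.368 = -2.5299.
df = n − k − 1 = 60 − 2 − 1 = 57.
Two-sided p ≈ 0.0142, which is < 0.05, so reject H₀.
There is evidence that previous marathons is associated with marathon finish time, holding the other predictors fixed.

t = -2.5299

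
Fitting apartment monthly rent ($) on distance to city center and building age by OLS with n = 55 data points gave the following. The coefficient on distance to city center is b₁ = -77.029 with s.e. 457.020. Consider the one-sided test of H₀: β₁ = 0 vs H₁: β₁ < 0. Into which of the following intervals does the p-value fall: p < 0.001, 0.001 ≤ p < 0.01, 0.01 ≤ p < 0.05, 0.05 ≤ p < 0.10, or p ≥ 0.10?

t = -77.029 / 457.020 = -0.169.
df = n − k − 1 = 55 − 2 − 1 = 52.
One-sided p = P(T_{52} < t) ≈ 0.4334.
So p ≥ 0.10.

p ≥ 0.10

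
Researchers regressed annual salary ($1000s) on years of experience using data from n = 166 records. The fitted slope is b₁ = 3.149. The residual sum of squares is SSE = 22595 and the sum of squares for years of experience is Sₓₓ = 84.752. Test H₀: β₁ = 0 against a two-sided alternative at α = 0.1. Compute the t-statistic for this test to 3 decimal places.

MSE = SSE/(n − 2) = 22595/164 = 137.774.
SE(b₁) = √(MSE/Sₓₓ) = √(137.774/84.752) = 1.275.
t = 3.149 / 1.275 = 2.470.
df = n − 2 = 164.
Two-sided p ≈ 0.0145, which is < 0.1, so reject H₀.
There is evidence that years of experience is associated with annual salary.

t = 2.470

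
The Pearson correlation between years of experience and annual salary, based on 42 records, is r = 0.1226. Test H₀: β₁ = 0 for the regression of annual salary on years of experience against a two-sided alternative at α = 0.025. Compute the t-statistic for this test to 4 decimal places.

t = r·√(n − 2)/√(1 − r²) = 0.1226·√40/√0.984969 = 0.7813.
df = n − 2 = 40.
Two-sided p ≈ 0.4392, which is ≥ 0.025, so fail to reject H₀.
The data do not give significant evidence of a linear association between years of experience and annual salary.

t = 0.7813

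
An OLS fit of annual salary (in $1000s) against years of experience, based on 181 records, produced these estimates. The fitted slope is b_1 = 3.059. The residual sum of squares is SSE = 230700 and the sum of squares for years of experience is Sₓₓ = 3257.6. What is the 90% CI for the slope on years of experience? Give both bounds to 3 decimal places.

(2.019, 4.099)

MSE = SSE/(n − 2) = 230700/179 = 1288.83.
SE(b_1) = √(MSE/Sₓₓ) = √(1288.83/3257.6) = 0.628997.
df = n − 2 = 179.
t* = t_{0.05, 179} = 1.653411.
Margin = t* × SE = 1.653411 × 0.628997 = 1.03999.
CI: 3.059 ± 1.03999 → (2.019, 4.099).
With 90% confidence, each one-unit increase in years of experience is associated with a change of between 2.019 and 4.099 $1000s in annual salary.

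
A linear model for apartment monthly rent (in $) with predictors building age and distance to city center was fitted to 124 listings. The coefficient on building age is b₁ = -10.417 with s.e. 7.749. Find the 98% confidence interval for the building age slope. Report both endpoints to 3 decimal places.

df = n − k − 1 = 124 − 2 − 1 = 121.
t* = t_{0.01, 121} = 2.357561.
Margin = t* × SE = 2.357561 × 7.749 = 18.26874.
CI: -10.417 ± 18.26874 → (-28.686, 7.852).
With 98% confidence, each one-unit increase in building age is associated with a change of between -28.686 and 7.852 $ in apartment monthly rent, holding the other predictors fixed.

(-28.686, 7.852)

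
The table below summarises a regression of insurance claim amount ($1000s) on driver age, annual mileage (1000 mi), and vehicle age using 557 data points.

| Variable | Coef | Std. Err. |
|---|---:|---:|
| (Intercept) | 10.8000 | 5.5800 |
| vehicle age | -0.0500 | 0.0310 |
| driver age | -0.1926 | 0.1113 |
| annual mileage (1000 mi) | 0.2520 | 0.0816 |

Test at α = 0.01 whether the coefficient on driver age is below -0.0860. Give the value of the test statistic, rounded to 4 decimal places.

t = -0.9578

Read off: b = -0.1926, SE = 0.1113 for driver age.
H₀: β₁ = -0.0860 vs H₁: β₁ < -0.0860.
t = (-0.1926 − (-0.0860)) / 0.1113 = -0.9578.
df = n − k − 1 = 557 − 3 − 1 = 553.
One-sided p ≈ 0.1693, which is ≥ 0.01, so fail to reject H₀.
The data do not give significant evidence that the true slope on driver age is below -0.0860 $1000s per unit, holding the other predictors fixed.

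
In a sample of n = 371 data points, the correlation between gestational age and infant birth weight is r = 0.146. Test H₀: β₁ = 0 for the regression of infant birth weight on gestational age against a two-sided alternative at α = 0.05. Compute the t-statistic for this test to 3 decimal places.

t = r·√(n − 2)/√(1 − r²) = 0.146·√369/√0.978684 = 2.835.
df = n − 2 = 369.
Two-sided p ≈ 0.0048, which is < 0.05, so reject H₀.
There is evidence of a linear association between gestational age and infant birth weight.

t = 2.835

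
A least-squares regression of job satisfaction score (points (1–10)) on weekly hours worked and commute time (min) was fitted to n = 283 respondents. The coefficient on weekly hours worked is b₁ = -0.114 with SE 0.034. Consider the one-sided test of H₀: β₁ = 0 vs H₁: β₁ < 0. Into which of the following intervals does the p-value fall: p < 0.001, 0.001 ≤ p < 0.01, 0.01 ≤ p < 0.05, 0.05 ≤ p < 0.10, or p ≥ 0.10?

p < 0.001

t = -0.114 / 0.034 = -3.353.
df = n − k − 1 = 283 − 2 − 1 = 280.
One-sided p = P(T_{280} < t) ≈ 0.0005.
So p < 0.001.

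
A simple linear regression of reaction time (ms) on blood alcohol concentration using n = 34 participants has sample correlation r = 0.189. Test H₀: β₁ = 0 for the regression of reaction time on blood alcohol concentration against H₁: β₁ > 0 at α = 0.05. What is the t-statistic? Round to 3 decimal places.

t = r·√(n − 2)/√(1 − r²) = 0.189·√32/√0.964279 = 1.089.
df = n − 2 = 32.
One-sided p ≈ 0.1422, which is ≥ 0.05, so fail to reject H₀.
The data do not give significant evidence of a linear association between blood alcohol concentration and reaction time.

t = 1.089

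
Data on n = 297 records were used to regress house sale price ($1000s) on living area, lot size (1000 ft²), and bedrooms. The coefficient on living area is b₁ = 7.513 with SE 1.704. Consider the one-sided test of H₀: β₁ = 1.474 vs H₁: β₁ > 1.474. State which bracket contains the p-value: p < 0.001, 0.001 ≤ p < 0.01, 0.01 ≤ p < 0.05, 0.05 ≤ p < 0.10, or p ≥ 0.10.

t = (7.513 − 1.474) / 1.704 = 3.544.
df = n − k − 1 = 297 − 3 − 1 = 293.
One-sided p = P(T_{293} > t) ≈ 0.0002.
So p < 0.001.

p < 0.001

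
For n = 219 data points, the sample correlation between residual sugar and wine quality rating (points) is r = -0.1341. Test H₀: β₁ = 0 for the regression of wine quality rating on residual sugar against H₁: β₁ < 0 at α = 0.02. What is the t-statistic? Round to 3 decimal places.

t = -1.993

t = r·√(n − 2)/√(1 − r²) = -0.1341·√217/√0.982017 = -1.993.
df = n − 2 = 217.
One-sided p ≈ 0.0237, which is ≥ 0.02, so fail to reject H₀.
The data do not give significant evidence of a linear association between residual sugar and wine quality rating.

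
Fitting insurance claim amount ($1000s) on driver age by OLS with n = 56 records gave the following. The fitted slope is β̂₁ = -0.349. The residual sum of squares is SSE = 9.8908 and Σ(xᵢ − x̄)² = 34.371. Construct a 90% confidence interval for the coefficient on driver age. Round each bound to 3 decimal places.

MSE = SSE/(n − 2) = 9.8908/54 = 0.183163.
SE(β̂₁) = √(MSE/Sₓₓ) = √(0.183163/34.371) = 0.073.
df = n − 2 = 54.
t* = t_{0.05, 54} = 1.673565.
Margin = t* × SE = 1.673565 × 0.073 = 0.12217.
CI: -0.349 ± 0.12217 → (-0.471, -0.227).
With 90% confidence, each one-unit increase in driver age is associated with a change of between -0.471 and -0.227 $1000s in insurance claim amount.

(-0.471, -0.227)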